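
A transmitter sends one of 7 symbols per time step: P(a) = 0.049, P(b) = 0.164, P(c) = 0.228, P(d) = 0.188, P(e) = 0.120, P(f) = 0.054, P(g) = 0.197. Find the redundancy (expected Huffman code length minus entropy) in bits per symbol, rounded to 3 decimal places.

Entropy H = −Σ p log₂ p ≈ 2.6367 bits.
Huffman merges: 49/1000+27/500→103/1000; 103/1000+3/25→223/1000; 41/250+47/250→44/125; 197/1000+223/1000→21/50; 57/250+44/125→29/50; 21/50+29/50→1. L = 1339/500 ≈ 2.6780.
L − H = 2.6780 − 2.6367 = 0.041 bits.

0.041 bits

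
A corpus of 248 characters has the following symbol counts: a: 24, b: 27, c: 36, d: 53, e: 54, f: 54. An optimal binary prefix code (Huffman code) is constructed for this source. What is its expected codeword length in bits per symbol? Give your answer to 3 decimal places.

2.556 bits/symbol

Probabilities are the counts divided by 248.
Repeatedly combine the two least-probable nodes; the expected code length is the sum of the merged weights.
merge 3/31 + 27/248 → 51/248
merge 9/62 + 51/248 → 87/248
merge 53/248 + 27/124 → 107/248
merge 27/124 + 87/248 → 141/248
merge 107/248 + 141/248 → 1
L = 51/248 + 87/248 + 107/248 + 141/248 + 1 = 317/124 ≈ 2.556 bits/symbol.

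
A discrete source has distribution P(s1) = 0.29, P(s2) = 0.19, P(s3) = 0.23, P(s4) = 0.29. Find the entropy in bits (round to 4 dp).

H = −Σ pᵢ log₂ pᵢ.
−0.29·log₂(0.29) = 0.5179
−0.19·log₂(0.19) = 0.4552
−0.23·log₂(0.23) = 0.4877
−0.29·log₂(0.29) = 0.5179
Sum ≈ 1.9787 → 1.9787 bits.

1.9787 bits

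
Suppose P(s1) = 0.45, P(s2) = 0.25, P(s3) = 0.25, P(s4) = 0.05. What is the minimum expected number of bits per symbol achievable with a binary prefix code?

1.85 bits/symbol

Repeatedly combine the two least-probable nodes; the expected code length is the sum of the merged weights.
merge 1/20 + 1/4 → 3/10
merge 1/4 + 3/10 → 11/20
merge 9/20 + 11/20 → 1
L = 3/10 + 11/20 + 1 = 37/20 = 1.85 bits/symbol.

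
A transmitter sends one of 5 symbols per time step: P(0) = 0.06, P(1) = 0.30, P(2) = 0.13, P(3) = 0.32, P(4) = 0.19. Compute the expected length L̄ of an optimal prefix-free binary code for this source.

2.19 bits/symbol

Repeatedly combine the two least-probable nodes; the expected code length is the sum of the merged weights.
merge 3/50 + 13/100 → 19/100
merge 19/100 + 19/100 → 19/50
merge 3/10 + 8/25 → 31/50
merge 19/50 + 31/50 → 1
L = 19/100 + 19/50 + 31/50 + 1 = 219/100 = 2.19 bits/symbol.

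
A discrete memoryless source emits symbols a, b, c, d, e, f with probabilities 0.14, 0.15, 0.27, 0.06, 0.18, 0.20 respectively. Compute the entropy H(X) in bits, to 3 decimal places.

2.471 bits

H = −Σ pᵢ log₂ pᵢ.
−0.14·log₂(0.14) = 0.3971
−0.15·log₂(0.15) = 0.4105
−0.27·log₂(0.27) = 0.5100
−0.06·log₂(0.06) = 0.2435
−0.18·log₂(0.18) = 0.4453
−0.20·log₂(0.20) = 0.4644
Sum ≈ 2.4709 → 2.471 bits.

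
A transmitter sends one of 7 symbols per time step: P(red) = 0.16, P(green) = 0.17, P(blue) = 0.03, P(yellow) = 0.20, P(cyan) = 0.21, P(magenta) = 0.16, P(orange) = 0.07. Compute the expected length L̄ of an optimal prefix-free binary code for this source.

2.69 bits/symbol

Repeatedly combine the two least-probable nodes; the expected code length is the sum of the merged weights.
merge 3/100 + 7/100 → 1/10
merge 1/10 + 4/25 → 13/50
merge 4/25 + 17/100 → 33/100
merge 1/5 + 21/100 → 41/100
merge 13/50 + 33/100 → 59/100
merge 41/100 + 59/100 → 1
L = 1/10 + 13/50 + 33/100 + 41/100 + 59/100 + 1 = 269/100 = 2.69 bits/symbol.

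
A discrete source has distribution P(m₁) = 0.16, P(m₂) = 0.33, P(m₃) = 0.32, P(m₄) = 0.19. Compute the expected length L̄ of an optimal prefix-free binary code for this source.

Repeatedly combine the two least-probable nodes; the expected code length is the sum of the merged weights.
merge 4/25 + 19/100 → 7/20
merge 8/25 + 33/100 → 13/20
merge 7/20 + 13/20 → 1
L = 7/20 + 13/20 + 1 = 2 bits/symbol.

2 bits/symbol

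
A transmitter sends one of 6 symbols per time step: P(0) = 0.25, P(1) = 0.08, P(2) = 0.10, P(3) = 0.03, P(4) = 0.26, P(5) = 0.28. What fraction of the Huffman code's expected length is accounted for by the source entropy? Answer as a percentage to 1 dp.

98.9%

Entropy H = −Σ p log₂ p ≈ 2.2950 bits.
Huffman merges: 3/100+2/25→11/100; 1/10+11/100→21/100; 21/100+1/4→23/50; 13/50+7/25→27/50; 23/50+27/50→1. L = 58/25 ≈ 2.3200.
Efficiency = H/L = 2.2950/2.3200 = 98.9%.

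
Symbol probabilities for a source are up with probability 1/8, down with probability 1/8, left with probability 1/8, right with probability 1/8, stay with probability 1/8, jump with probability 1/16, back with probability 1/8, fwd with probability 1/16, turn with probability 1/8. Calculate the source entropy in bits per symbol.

Each probability is a power of 1/2, so log₂(1/p) is an integer.
H = Σ p·log₂(1/p) = 1/8·3 + 1/8·3 + 1/8·3 + 1/8·3 + 1/8·3 + 1/16·4 + 1/8·3 + 1/16·4 + 1/8·3 = 3.125 bits.

3.125 bits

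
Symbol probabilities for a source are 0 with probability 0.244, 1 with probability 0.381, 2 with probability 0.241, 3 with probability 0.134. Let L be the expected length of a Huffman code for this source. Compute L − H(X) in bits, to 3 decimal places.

0.084 bits

Entropy H = −Σ p log₂ p ≈ 1.9103 bits.
Huffman merges: 67/500+241/1000→3/8; 61/250+3/8→619/1000; 381/1000+619/1000→1. L = 997/500 ≈ 1.9940.
L − H = 1.9940 − 1.9103 = 0.084 bits.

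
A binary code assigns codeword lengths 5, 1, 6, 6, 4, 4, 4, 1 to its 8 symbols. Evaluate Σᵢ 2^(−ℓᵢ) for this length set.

1.25

With common denominator 2^6 = 64: Σ 2^(−ℓᵢ) = 2/64 + 32/64 + 1/64 + 1/64 + 4/64 + 4/64 + 4/64 + 32/64 = 80/64 = 1.25.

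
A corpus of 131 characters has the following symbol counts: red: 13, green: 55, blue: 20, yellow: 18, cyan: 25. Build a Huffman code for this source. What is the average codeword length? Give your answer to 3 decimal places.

2.160 bits/symbol

Probabilities are the counts divided by 131.
Repeatedly combine the two least-probable nodes; the expected code length is the sum of the merged weights.
merge 13/131 + 18/131 → 31/131
merge 20/131 + 25/131 → 45/131
merge 31/131 + 45/131 → 76/131
merge 55/131 + 76/131 → 1
L = 31/131 + 45/131 + 76/131 + 1 = 283/131 ≈ 2.160 bits/symbol.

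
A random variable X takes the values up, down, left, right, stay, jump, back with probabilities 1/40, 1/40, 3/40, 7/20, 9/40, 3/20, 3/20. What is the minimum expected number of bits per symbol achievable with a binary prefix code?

Repeatedly combine the two least-probable nodes; the expected code length is the sum of the merged weights.
merge 1/40 + 1/40 → 1/20
merge 1/20 + 3/40 → 1/8
merge 1/8 + 3/20 → 11/40
merge 3/20 + 9/40 → 3/8
merge 11/40 + 7/20 → 5/8
merge 3/8 + 5/8 → 1
L = 1/20 + 1/8 + 11/40 + 3/8 + 5/8 + 1 = 49/20 = 2.45 bits/symbol.

2.45 bits/symbol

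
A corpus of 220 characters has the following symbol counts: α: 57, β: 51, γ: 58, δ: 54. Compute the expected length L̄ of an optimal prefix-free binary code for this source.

Probabilities are the counts divided by 220.
Repeatedly combine the two least-probable nodes; the expected code length is the sum of the merged weights.
merge 51/220 + 27/110 → 21/44
merge 57/220 + 29/110 → 23/44
merge 21/44 + 23/44 → 1
L = 21/44 + 23/44 + 1 = 2 bits/symbol.

2 bits/symbol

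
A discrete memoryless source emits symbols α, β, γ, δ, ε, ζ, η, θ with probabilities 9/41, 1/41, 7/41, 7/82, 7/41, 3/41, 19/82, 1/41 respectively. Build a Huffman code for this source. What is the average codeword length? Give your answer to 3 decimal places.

2.720 bits/symbol

Repeatedly combine the two least-probable nodes; the expected code length is the sum of the merged weights.
merge 1/41 + 1/41 → 2/41
merge 2/41 + 3/41 → 5/41
merge 7/82 + 5/41 → 17/82
merge 7/41 + 7/41 → 14/41
merge 17/82 + 9/41 → 35/82
merge 19/82 + 14/41 → 47/82
merge 35/82 + 47/82 → 1
L = 2/41 + 5/41 + 17/82 + 14/41 + 35/82 + 47/82 + 1 = 223/82 ≈ 2.720 bits/symbol.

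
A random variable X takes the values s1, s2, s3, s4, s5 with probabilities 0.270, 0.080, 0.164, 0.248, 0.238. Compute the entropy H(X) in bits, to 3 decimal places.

2.221 bits

H = −Σ pᵢ log₂ pᵢ.
−0.270·log₂(0.270) = 0.5100
−0.080·log₂(0.080) = 0.2915
−0.164·log₂(0.164) = 0.4278
−0.248·log₂(0.248) = 0.4989
−0.238·log₂(0.238) = 0.4929
Sum ≈ 2.2210 → 2.221 bits.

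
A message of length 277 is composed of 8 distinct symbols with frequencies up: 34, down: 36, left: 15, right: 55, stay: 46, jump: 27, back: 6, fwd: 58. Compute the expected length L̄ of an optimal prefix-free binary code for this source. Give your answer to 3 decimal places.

Probabilities are the counts divided by 277.
Repeatedly combine the two least-probable nodes; the expected code length is the sum of the merged weights.
merge 6/277 + 15/277 → 21/277
merge 21/277 + 27/277 → 48/277
merge 34/277 + 36/277 → 70/277
merge 46/277 + 48/277 → 94/277
merge 55/277 + 58/277 → 113/277
merge 70/277 + 94/277 → 164/277
merge 113/277 + 164/277 → 1
L = 21/277 + 48/277 + 70/277 + 94/277 + 113/277 + 164/277 + 1 = 787/277 ≈ 2.841 bits/symbol.

2.841 bits/symbol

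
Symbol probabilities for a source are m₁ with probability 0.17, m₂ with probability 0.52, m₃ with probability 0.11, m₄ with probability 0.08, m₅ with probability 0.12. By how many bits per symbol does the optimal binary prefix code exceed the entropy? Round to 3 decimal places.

Entropy H = −Σ p log₂ p ≈ 1.9340 bits.
Huffman merges: 2/25+11/100→19/100; 3/25+17/100→29/100; 19/100+29/100→12/25; 12/25+13/25→1. L = 49/25 ≈ 1.9600.
L − H = 1.9600 − 1.9340 = 0.026 bits.

0.026 bits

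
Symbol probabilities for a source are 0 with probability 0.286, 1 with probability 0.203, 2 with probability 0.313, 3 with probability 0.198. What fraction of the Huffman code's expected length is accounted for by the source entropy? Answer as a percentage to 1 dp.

98.5%

Entropy H = −Σ p log₂ p ≈ 1.9706 bits.
Huffman merges: 99/500+203/1000→401/1000; 143/500+313/1000→599/1000; 401/1000+599/1000→1. L = 2 ≈ 2.0000.
Efficiency = H/L = 1.9706/2.0000 = 98.5%.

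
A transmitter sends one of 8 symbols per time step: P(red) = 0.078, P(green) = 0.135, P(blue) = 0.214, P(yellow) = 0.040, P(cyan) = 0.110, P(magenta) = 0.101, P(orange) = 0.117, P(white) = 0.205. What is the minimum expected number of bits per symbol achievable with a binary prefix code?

2.904 bits/symbol

Repeatedly combine the two least-probable nodes; the expected code length is the sum of the merged weights.
merge 1/25 + 39/500 → 59/500
merge 101/1000 + 11/100 → 211/1000
merge 117/1000 + 59/500 → 47/200
merge 27/200 + 41/200 → 17/50
merge 211/1000 + 107/500 → 17/40
merge 47/200 + 17/50 → 23/40
merge 17/40 + 23/40 → 1
L = 59/500 + 211/1000 + 47/200 + 17/50 + 17/40 + 23/40 + 1 = 363/125 = 2.904 bits/symbol.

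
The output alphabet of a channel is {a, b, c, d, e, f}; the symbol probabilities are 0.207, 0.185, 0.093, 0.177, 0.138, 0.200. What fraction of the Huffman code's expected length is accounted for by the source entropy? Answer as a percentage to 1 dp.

Entropy H = −Σ p log₂ p ≈ 2.5403 bits.
Huffman merges: 93/1000+69/500→231/1000; 177/1000+37/200→181/500; 1/5+207/1000→407/1000; 231/1000+181/500→593/1000; 407/1000+593/1000→1. L = 2593/1000 ≈ 2.5930.
Efficiency = H/L = 2.5403/2.5930 = 98.0%.

98.0%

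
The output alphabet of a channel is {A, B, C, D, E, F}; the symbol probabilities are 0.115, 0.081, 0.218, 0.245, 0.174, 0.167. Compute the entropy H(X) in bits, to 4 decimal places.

2.4989 bits

H = −Σ pᵢ log₂ pᵢ.
−0.115·log₂(0.115) = 0.3588
−0.081·log₂(0.081) = 0.2937
−0.218·log₂(0.218) = 0.4791
−0.245·log₂(0.245) = 0.4971
−0.174·log₂(0.174) = 0.4390
−0.167·log₂(0.167) = 0.4312
Sum ≈ 2.4989 → 2.4989 bits.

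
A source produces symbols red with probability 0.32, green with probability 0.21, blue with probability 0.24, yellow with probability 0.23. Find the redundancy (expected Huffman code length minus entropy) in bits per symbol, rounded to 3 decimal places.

Entropy H = −Σ p log₂ p ≈ 1.9807 bits.
Huffman merges: 21/100+23/100→11/25; 6/25+8/25→14/25; 11/25+14/25→1. L = 2 ≈ 2.0000.
L − H = 2.0000 − 1.9807 = 0.019 bits.

0.019 bits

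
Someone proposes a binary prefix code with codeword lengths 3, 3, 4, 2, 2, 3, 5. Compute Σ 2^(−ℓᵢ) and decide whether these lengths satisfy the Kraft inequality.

0.96875; yes

With common denominator 2^5 = 32: Σ 2^(−ℓᵢ) = 4/32 + 4/32 + 2/32 + 8/32 + 8/32 + 4/32 + 1/32 = 31/32 = 0.96875.
Kraft's inequality requires Σ ≤ 1; here Σ = 0.96875 ≤ 1, so such a prefix code exists.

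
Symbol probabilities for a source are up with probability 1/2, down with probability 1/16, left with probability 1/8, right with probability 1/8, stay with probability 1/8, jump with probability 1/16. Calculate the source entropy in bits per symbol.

2.125 bits

Each probability is a power of 1/2, so log₂(1/p) is an integer.
H = Σ p·log₂(1/p) = 1/2·1 + 1/16·4 + 1/8·3 + 1/8·3 + 1/8·3 + 1/16·4 = 2.125 bits.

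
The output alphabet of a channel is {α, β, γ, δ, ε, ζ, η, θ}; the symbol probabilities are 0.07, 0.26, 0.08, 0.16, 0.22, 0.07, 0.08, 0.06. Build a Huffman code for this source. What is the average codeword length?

Repeatedly combine the two least-probable nodes; the expected code length is the sum of the merged weights.
merge 3/50 + 7/100 → 13/100
merge 7/100 + 2/25 → 3/20
merge 2/25 + 13/100 → 21/100
merge 3/20 + 4/25 → 31/100
merge 21/100 + 11/50 → 43/100
merge 13/50 + 31/100 → 57/100
merge 43/100 + 57/100 → 1
L = 13/100 + 3/20 + 21/100 + 31/100 + 43/100 + 57/100 + 1 = 14/5 = 2.8 bits/symbol.

2.8 bits/symbol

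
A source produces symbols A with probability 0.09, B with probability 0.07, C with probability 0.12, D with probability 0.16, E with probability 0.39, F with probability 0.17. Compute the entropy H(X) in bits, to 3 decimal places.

2.336 bits

H = −Σ pᵢ log₂ pᵢ.
−0.09·log₂(0.09) = 0.3127
−0.07·log₂(0.07) = 0.2686
−0.12·log₂(0.12) = 0.3671
−0.16·log₂(0.16) = 0.4230
−0.39·log₂(0.39) = 0.5298
−0.17·log₂(0.17) = 0.4346
Sum ≈ 2.3357 → 2.336 bits.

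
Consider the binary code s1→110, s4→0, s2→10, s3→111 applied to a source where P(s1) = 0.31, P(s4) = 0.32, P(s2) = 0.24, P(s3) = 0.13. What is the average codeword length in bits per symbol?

L̄ = Σ pᵢ·ℓᵢ = 0.31·3 + 0.32·1 + 0.24·2 + 0.13·3 = 2.12 bits/symbol.

2.12 bits/symbol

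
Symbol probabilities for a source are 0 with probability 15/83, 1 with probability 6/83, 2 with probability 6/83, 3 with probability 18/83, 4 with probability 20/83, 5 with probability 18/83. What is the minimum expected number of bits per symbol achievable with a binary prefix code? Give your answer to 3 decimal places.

Repeatedly combine the two least-probable nodes; the expected code length is the sum of the merged weights.
merge 6/83 + 6/83 → 12/83
merge 12/83 + 15/83 → 27/83
merge 18/83 + 18/83 → 36/83
merge 20/83 + 27/83 → 47/83
merge 36/83 + 47/83 → 1
L = 12/83 + 27/83 + 36/83 + 47/83 + 1 = 205/83 ≈ 2.470 bits/symbol.

2.470 bits/symbol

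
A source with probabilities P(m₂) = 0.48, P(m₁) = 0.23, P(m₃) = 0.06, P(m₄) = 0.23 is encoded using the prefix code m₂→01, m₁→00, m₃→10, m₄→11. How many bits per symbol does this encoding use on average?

2 bits/symbol

L̄ = Σ pᵢ·ℓᵢ = 0.48·2 + 0.23·2 + 0.06·2 + 0.23·2 = 2 bits/symbol.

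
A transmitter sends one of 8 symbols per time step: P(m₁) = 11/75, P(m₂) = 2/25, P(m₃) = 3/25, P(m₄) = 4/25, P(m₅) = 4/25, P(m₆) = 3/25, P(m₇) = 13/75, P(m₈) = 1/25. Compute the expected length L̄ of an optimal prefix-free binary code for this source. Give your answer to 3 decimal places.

2.947 bits/symbol

Repeatedly combine the two least-probable nodes; the expected code length is the sum of the merged weights.
merge 1/25 + 2/25 → 3/25
merge 3/25 + 3/25 → 6/25
merge 3/25 + 11/75 → 4/15
merge 4/25 + 4/25 → 8/25
merge 13/75 + 6/25 → 31/75
merge 4/15 + 8/25 → 44/75
merge 31/75 + 44/75 → 1
L = 3/25 + 6/25 + 4/15 + 8/25 + 31/75 + 44/75 + 1 = 221/75 ≈ 2.947 bits/symbol.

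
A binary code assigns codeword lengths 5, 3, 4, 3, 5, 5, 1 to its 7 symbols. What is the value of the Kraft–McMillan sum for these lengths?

With common denominator 2^5 = 32: Σ 2^(−ℓᵢ) = 1/32 + 4/32 + 2/32 + 4/32 + 1/32 + 1/32 + 16/32 = 29/32 = 0.90625.

0.90625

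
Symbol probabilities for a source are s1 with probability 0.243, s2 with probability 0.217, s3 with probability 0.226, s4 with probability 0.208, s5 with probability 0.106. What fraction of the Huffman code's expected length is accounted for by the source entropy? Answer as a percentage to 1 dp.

98.3%

Entropy H = −Σ p log₂ p ≈ 2.2736 bits.
Huffman merges: 53/500+26/125→157/500; 217/1000+113/500→443/1000; 243/1000+157/500→557/1000; 443/1000+557/1000→1. L = 1157/500 ≈ 2.3140.
Efficiency = H/L = 2.2736/2.3140 = 98.3%.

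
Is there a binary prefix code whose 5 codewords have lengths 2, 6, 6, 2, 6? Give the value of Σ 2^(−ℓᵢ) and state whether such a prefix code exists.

0.546875; yes

With common denominator 2^6 = 64: Σ 2^(−ℓᵢ) = 16/64 + 1/64 + 1/64 + 16/64 + 1/64 = 35/64 = 0.546875.
Kraft's inequality requires Σ ≤ 1; here Σ = 0.546875 ≤ 1, so such a prefix code exists.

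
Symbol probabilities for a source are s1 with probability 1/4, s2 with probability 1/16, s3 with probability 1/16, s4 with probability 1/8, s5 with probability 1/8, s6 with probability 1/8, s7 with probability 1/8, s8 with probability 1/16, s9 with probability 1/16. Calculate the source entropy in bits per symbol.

Each probability is a power of 1/2, so log₂(1/p) is an integer.
H = Σ p·log₂(1/p) = 1/4·2 + 1/16·4 + 1/16·4 + 1/8·3 + 1/8·3 + 1/8·3 + 1/8·3 + 1/16·4 + 1/16·4 = 3 bits.

3 bits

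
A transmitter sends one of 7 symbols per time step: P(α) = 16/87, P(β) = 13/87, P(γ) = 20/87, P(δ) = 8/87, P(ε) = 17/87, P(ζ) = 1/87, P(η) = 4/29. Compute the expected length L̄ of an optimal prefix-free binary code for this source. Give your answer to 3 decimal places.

2.678 bits/symbol

Repeatedly combine the two least-probable nodes; the expected code length is the sum of the merged weights.
merge 1/87 + 8/87 → 3/29
merge 3/29 + 4/29 → 7/29
merge 13/87 + 16/87 → 1/3
merge 17/87 + 20/87 → 37/87
merge 7/29 + 1/3 → 50/87
merge 37/87 + 50/87 → 1
L = 3/29 + 7/29 + 1/3 + 37/87 + 50/87 + 1 = 233/87 ≈ 2.678 bits/symbol.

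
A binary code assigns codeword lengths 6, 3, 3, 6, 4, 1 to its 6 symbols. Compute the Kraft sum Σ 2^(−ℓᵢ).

0.84375

With common denominator 2^6 = 64: Σ 2^(−ℓᵢ) = 1/64 + 8/64 + 8/64 + 1/64 + 4/64 + 32/64 = 54/64 = 0.84375.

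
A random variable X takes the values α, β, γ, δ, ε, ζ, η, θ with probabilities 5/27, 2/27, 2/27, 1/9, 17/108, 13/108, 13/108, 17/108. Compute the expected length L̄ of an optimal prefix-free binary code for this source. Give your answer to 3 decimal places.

2.963 bits/symbol

Repeatedly combine the two least-probable nodes; the expected code length is the sum of the merged weights.
merge 2/27 + 2/27 → 4/27
merge 1/9 + 13/108 → 25/108
merge 13/108 + 4/27 → 29/108
merge 17/108 + 17/108 → 17/54
merge 5/27 + 25/108 → 5/12
merge 29/108 + 17/54 → 7/12
merge 5/12 + 7/12 → 1
L = 4/27 + 25/108 + 29/108 + 17/54 + 5/12 + 7/12 + 1 = 80/27 ≈ 2.963 bits/symbol.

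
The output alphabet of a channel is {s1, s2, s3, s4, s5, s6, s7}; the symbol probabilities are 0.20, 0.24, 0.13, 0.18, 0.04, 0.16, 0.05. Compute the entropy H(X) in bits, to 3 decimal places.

H = −Σ pᵢ log₂ pᵢ.
−0.20·log₂(0.20) = 0.4644
−0.24·log₂(0.24) = 0.4941
−0.13·log₂(0.13) = 0.3826
−0.18·log₂(0.18) = 0.4453
−0.04·log₂(0.04) = 0.1858
−0.16·log₂(0.16) = 0.4230
−0.05·log₂(0.05) = 0.2161
Sum ≈ 2.6113 → 2.611 bits.

2.611 bits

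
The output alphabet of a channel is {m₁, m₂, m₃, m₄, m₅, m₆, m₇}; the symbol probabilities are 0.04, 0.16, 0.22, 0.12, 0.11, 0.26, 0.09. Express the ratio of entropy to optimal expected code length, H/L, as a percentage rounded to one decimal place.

99.0%

Entropy H = −Σ p log₂ p ≈ 2.6246 bits.
Huffman merges: 1/25+9/100→13/100; 11/100+3/25→23/100; 13/100+4/25→29/100; 11/50+23/100→9/20; 13/50+29/100→11/20; 9/20+11/20→1. L = 53/20 ≈ 2.6500.
Efficiency = H/L = 2.6246/2.6500 = 99.0%.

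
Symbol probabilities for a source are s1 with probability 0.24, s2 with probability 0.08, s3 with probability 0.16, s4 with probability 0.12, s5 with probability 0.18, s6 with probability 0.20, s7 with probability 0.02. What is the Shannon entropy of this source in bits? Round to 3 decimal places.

2.598 bits

H = −Σ pᵢ log₂ pᵢ.
−0.24·log₂(0.24) = 0.4941
−0.08·log₂(0.08) = 0.2915
−0.16·log₂(0.16) = 0.4230
−0.12·log₂(0.12) = 0.3671
−0.18·log₂(0.18) = 0.4453
−0.20·log₂(0.20) = 0.4644
−0.02·log₂(0.02) = 0.1129
Sum ≈ 2.5983 → 2.598 bits.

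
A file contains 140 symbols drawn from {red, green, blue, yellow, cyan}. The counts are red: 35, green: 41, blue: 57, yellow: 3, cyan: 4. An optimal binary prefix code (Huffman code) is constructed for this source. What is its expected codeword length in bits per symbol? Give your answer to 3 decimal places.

Probabilities are the counts divided by 140.
Repeatedly combine the two least-probable nodes; the expected code length is the sum of the merged weights.
merge 3/140 + 1/35 → 1/20
merge 1/20 + 1/4 → 3/10
merge 41/140 + 3/10 → 83/140
merge 57/140 + 83/140 → 1
L = 1/20 + 3/10 + 83/140 + 1 = 68/35 ≈ 1.943 bits/symbol.

1.943 bits/symbol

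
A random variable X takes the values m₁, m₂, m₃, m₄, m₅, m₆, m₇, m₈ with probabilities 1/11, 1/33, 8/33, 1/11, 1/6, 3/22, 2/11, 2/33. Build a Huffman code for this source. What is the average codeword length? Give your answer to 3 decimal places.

Repeatedly combine the two least-probable nodes; the expected code length is the sum of the merged weights.
merge 1/33 + 2/33 → 1/11
merge 1/11 + 1/11 → 2/11
merge 1/11 + 3/22 → 5/22
merge 1/6 + 2/11 → 23/66
merge 2/11 + 5/22 → 9/22
merge 8/33 + 23/66 → 13/22
merge 9/22 + 13/22 → 1
L = 1/11 + 2/11 + 5/22 + 23/66 + 9/22 + 13/22 + 1 = 94/33 ≈ 2.848 bits/symbol.

2.848 bits/symbol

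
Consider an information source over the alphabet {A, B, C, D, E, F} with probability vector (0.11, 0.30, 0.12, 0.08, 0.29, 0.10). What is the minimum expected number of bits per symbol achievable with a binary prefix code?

Repeatedly combine the two least-probable nodes; the expected code length is the sum of the merged weights.
merge 2/25 + 1/10 → 9/50
merge 11/100 + 3/25 → 23/100
merge 9/50 + 23/100 → 41/100
merge 29/100 + 3/10 → 59/100
merge 41/100 + 59/100 → 1
L = 9/50 + 23/100 + 41/100 + 59/100 + 1 = 241/100 = 2.41 bits/symbol.

2.41 bits/symbol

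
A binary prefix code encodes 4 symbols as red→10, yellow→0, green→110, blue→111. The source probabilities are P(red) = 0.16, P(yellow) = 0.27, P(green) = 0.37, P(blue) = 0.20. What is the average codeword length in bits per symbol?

L̄ = Σ pᵢ·ℓᵢ = 0.16·2 + 0.27·1 + 0.37·3 + 0.20·3 = 2.3 bits/symbol.

2.3 bits/symbol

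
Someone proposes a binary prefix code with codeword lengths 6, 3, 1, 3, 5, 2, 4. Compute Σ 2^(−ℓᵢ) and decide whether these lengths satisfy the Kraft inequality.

1.109375; no

With common denominator 2^6 = 64: Σ 2^(−ℓᵢ) = 1/64 + 8/64 + 32/64 + 8/64 + 2/64 + 16/64 + 4/64 = 71/64 = 1.109375.
Kraft's inequality requires Σ ≤ 1; here Σ = 1.109375 > 1, so no such prefix code exists.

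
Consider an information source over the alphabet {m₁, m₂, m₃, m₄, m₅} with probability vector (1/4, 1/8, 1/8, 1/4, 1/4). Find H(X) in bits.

2.25 bits

Each probability is a power of 1/2, so log₂(1/p) is an integer.
H = Σ p·log₂(1/p) = 1/4·2 + 1/8·3 + 1/8·3 + 1/4·2 + 1/4·2 = 2.25 bits.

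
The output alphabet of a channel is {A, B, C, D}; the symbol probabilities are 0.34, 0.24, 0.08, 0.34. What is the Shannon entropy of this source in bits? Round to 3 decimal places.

H = −Σ pᵢ log₂ pᵢ.
−0.34·log₂(0.34) = 0.5292
−0.24·log₂(0.24) = 0.4941
−0.08·log₂(0.08) = 0.2915
−0.34·log₂(0.34) = 0.5292
Sum ≈ 1.8440 → 1.844 bits.

1.844 bits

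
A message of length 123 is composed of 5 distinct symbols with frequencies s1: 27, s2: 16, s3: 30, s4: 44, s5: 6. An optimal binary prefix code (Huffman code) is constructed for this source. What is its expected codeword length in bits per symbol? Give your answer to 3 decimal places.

2.179 bits/symbol

Probabilities are the counts divided by 123.
Repeatedly combine the two least-probable nodes; the expected code length is the sum of the merged weights.
merge 2/41 + 16/123 → 22/123
merge 22/123 + 9/41 → 49/123
merge 10/41 + 44/123 → 74/123
merge 49/123 + 74/123 → 1
L = 22/123 + 49/123 + 74/123 + 1 = 268/123 ≈ 2.179 bits/symbol.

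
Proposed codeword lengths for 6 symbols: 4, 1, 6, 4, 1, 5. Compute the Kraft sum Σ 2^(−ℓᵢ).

1.171875

With common denominator 2^6 = 64: Σ 2^(−ℓᵢ) = 4/64 + 32/64 + 1/64 + 4/64 + 32/64 + 2/64 = 75/64 = 1.171875.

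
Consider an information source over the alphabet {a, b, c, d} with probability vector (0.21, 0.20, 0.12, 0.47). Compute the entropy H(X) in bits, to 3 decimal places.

H = −Σ pᵢ log₂ pᵢ.
−0.21·log₂(0.21) = 0.4728
−0.20·log₂(0.20) = 0.4644
−0.12·log₂(0.12) = 0.3671
−0.47·log₂(0.47) = 0.5120
Sum ≈ 1.8162 → 1.816 bits.

1.816 bits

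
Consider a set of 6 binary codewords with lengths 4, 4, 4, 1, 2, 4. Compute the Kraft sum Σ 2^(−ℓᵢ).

1

With common denominator 2^4 = 16: Σ 2^(−ℓᵢ) = 1/16 + 1/16 + 1/16 + 8/16 + 4/16 + 1/16 = 16/16 = 1.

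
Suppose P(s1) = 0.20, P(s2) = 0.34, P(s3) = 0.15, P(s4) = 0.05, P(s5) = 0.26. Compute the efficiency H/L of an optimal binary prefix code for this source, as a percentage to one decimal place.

96.6%

Entropy H = −Σ p log₂ p ≈ 2.1255 bits.
Huffman merges: 1/20+3/20→1/5; 1/5+1/5→2/5; 13/50+17/50→3/5; 2/5+3/5→1. L = 11/5 ≈ 2.2000.
Efficiency = H/L = 2.1255/2.2000 = 96.6%.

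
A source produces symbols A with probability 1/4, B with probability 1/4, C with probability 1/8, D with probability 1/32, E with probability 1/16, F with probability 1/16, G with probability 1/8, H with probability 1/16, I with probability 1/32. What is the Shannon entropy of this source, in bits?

2.8125 bits

Each probability is a power of 1/2, so log₂(1/p) is an integer.
H = Σ p·log₂(1/p) = 1/4·2 + 1/4·2 + 1/8·3 + 1/32·5 + 1/16·4 + 1/16·4 + 1/8·3 + 1/16·4 + 1/32·5 = 2.8125 bits.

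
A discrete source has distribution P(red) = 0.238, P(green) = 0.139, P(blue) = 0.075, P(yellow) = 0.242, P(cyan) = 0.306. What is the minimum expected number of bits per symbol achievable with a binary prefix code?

Repeatedly combine the two least-probable nodes; the expected code length is the sum of the merged weights.
merge 3/40 + 139/1000 → 107/500
merge 107/500 + 119/500 → 113/250
merge 121/500 + 153/500 → 137/250
merge 113/250 + 137/250 → 1
L = 107/500 + 113/250 + 137/250 + 1 = 1107/500 = 2.214 bits/symbol.

2.214 bits/symbol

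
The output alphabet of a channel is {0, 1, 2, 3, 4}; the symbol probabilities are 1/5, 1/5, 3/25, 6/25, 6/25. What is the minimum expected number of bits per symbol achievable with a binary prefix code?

2.32 bits/symbol

Repeatedly combine the two least-probable nodes; the expected code length is the sum of the merged weights.
merge 3/25 + 1/5 → 8/25
merge 1/5 + 6/25 → 11/25
merge 6/25 + 8/25 → 14/25
merge 11/25 + 14/25 → 1
L = 8/25 + 11/25 + 14/25 + 1 = 58/25 = 2.32 bits/symbol.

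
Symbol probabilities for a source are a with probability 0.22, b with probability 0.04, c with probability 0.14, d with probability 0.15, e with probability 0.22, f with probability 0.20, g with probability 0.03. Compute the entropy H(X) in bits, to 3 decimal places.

H = −Σ pᵢ log₂ pᵢ.
−0.22·log₂(0.22) = 0.4806
−0.04·log₂(0.04) = 0.1858
−0.14·log₂(0.14) = 0.3971
−0.15·log₂(0.15) = 0.4105
−0.22·log₂(0.22) = 0.4806
−0.20·log₂(0.20) = 0.4644
−0.03·log₂(0.03) = 0.1518
Sum ≈ 2.5707 → 2.571 bits.

2.571 bits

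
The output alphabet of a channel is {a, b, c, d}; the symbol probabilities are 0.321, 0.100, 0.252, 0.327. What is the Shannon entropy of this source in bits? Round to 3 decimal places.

1.887 bits

H = −Σ pᵢ log₂ pᵢ.
−0.321·log₂(0.321) = 0.5262
−0.100·log₂(0.100) = 0.3322
−0.252·log₂(0.252) = 0.5011
−0.327·log₂(0.327) = 0.5273
Sum ≈ 1.8869 → 1.887 bits.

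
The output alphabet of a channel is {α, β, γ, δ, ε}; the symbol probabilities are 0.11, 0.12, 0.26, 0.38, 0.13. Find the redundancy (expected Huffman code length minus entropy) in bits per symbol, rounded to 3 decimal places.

Entropy H = −Σ p log₂ p ≈ 2.1357 bits.
Huffman merges: 11/100+3/25→23/100; 13/100+23/100→9/25; 13/50+9/25→31/50; 19/50+31/50→1. L = 221/100 ≈ 2.2100.
L − H = 2.2100 − 2.1357 = 0.074 bits.

0.074 bits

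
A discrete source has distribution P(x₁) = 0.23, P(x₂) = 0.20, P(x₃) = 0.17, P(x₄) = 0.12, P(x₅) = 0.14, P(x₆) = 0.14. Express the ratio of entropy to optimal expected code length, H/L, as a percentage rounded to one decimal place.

Entropy H = −Σ p log₂ p ≈ 2.5479 bits.
Huffman merges: 3/25+7/50→13/50; 7/50+17/100→31/100; 1/5+23/100→43/100; 13/50+31/100→57/100; 43/100+57/100→1. L = 257/100 ≈ 2.5700.
Efficiency = H/L = 2.5479/2.5700 = 99.1%.

99.1%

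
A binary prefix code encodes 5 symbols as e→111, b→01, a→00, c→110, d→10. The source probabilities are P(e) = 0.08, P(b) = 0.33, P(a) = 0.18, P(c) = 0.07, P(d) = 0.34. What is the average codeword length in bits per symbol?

L̄ = Σ pᵢ·ℓᵢ = 0.08·3 + 0.33·2 + 0.18·2 + 0.07·3 + 0.34·2 = 2.15 bits/symbol.

2.15 bits/symbol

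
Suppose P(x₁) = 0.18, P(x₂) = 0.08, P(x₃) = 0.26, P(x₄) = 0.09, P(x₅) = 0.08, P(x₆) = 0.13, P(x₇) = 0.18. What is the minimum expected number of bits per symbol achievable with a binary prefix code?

2.72 bits/symbol

Repeatedly combine the two least-probable nodes; the expected code length is the sum of the merged weights.
merge 2/25 + 2/25 → 4/25
merge 9/100 + 13/100 → 11/50
merge 4/25 + 9/50 → 17/50
merge 9/50 + 11/50 → 2/5
merge 13/50 + 17/50 → 3/5
merge 2/5 + 3/5 → 1
L = 4/25 + 11/50 + 17/50 + 2/5 + 3/5 + 1 = 68/25 = 2.72 bits/symbol.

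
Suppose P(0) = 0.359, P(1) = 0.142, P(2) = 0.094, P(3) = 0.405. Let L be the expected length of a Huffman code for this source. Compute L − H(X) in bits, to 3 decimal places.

0.052 bits

Entropy H = −Σ p log₂ p ≈ 1.7792 bits.
Huffman merges: 47/500+71/500→59/250; 59/250+359/1000→119/200; 81/200+119/200→1. L = 1831/1000 ≈ 1.8310.
L − H = 1.8310 − 1.7792 = 0.052 bits.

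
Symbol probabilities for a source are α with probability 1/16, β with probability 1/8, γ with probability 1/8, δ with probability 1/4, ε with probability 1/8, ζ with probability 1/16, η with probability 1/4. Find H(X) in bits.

Each probability is a power of 1/2, so log₂(1/p) is an integer.
H = Σ p·log₂(1/p) = 1/16·4 + 1/8·3 + 1/8·3 + 1/4·2 + 1/8·3 + 1/16·4 + 1/4·2 = 2.625 bits.

2.625 bits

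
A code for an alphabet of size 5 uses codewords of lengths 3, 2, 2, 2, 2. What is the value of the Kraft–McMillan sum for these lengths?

1.125

With common denominator 2^3 = 8: Σ 2^(−ℓᵢ) = 1/8 + 2/8 + 2/8 + 2/8 + 2/8 = 9/8 = 1.125.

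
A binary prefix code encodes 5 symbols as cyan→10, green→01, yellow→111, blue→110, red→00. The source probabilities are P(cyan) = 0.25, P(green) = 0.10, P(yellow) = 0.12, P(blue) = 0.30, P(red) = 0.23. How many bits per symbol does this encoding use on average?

2.42 bits/symbol

L̄ = Σ pᵢ·ℓᵢ = 0.25·2 + 0.10·2 + 0.12·3 + 0.30·3 + 0.23·2 = 2.42 bits/symbol.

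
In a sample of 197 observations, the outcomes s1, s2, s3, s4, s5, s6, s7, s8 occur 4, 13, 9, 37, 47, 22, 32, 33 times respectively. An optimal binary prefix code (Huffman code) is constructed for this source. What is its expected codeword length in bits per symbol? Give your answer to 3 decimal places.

2.772 bits/symbol

Probabilities are the counts divided by 197.
Repeatedly combine the two least-probable nodes; the expected code length is the sum of the merged weights.
merge 4/197 + 9/197 → 13/197
merge 13/197 + 13/197 → 26/197
merge 22/197 + 26/197 → 48/197
merge 32/197 + 33/197 → 65/197
merge 37/197 + 47/197 → 84/197
merge 48/197 + 65/197 → 113/197
merge 84/197 + 113/197 → 1
L = 13/197 + 26/197 + 48/197 + 65/197 + 84/197 + 113/197 + 1 = 546/197 ≈ 2.772 bits/symbol.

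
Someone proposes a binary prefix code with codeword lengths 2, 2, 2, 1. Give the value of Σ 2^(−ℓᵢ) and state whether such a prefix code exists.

With common denominator 2^2 = 4: Σ 2^(−ℓᵢ) = 1/4 + 1/4 + 1/4 + 2/4 = 5/4 = 1.25.
Kraft's inequality requires Σ ≤ 1; here Σ = 1.25 > 1, so no such prefix code exists.

1.25; no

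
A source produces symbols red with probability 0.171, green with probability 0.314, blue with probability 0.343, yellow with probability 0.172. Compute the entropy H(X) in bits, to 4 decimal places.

H = −Σ pᵢ log₂ pᵢ.
−0.171·log₂(0.171) = 0.4357
−0.314·log₂(0.314) = 0.5247
−0.343·log₂(0.343) = 0.5295
−0.172·log₂(0.172) = 0.4368
Sum ≈ 1.9267 → 1.9267 bits.

1.9267 bits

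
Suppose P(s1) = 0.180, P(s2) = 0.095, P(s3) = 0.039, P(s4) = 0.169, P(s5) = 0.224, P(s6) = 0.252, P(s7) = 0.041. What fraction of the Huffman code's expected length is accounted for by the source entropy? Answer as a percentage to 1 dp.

98.4%

Entropy H = −Σ p log₂ p ≈ 2.5575 bits.
Huffman merges: 39/1000+41/1000→2/25; 2/25+19/200→7/40; 169/1000+7/40→43/125; 9/50+28/125→101/250; 63/250+43/125→149/250; 101/250+149/250→1. L = 2599/1000 ≈ 2.5990.
Efficiency = H/L = 2.5575/2.5990 = 98.4%.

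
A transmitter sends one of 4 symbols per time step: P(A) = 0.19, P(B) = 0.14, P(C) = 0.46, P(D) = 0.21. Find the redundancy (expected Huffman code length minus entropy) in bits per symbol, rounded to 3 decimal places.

Entropy H = −Σ p log₂ p ≈ 1.8405 bits.
Huffman merges: 7/50+19/100→33/100; 21/100+33/100→27/50; 23/50+27/50→1. L = 187/100 ≈ 1.8700.
L − H = 1.8700 − 1.8405 = 0.030 bits.

0.030 bits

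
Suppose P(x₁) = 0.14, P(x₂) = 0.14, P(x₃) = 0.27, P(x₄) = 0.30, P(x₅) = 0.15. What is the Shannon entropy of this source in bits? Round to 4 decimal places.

H = −Σ pᵢ log₂ pᵢ.
−0.14·log₂(0.14) = 0.3971
−0.14·log₂(0.14) = 0.3971
−0.27·log₂(0.27) = 0.5100
−0.30·log₂(0.30) = 0.5211
−0.15·log₂(0.15) = 0.4105
Sum ≈ 2.2359 → 2.2359 bits.

2.2359 bits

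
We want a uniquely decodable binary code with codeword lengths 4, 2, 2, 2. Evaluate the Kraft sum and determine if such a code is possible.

0.8125; yes

With common denominator 2^4 = 16: Σ 2^(−ℓᵢ) = 1/16 + 4/16 + 4/16 + 4/16 = 13/16 = 0.8125.
Kraft's inequality requires Σ ≤ 1; here Σ = 0.8125 ≤ 1, so such a prefix code exists.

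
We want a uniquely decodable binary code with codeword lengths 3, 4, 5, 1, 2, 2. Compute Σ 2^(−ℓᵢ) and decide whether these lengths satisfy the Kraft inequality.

1.21875; no

With common denominator 2^5 = 32: Σ 2^(−ℓᵢ) = 4/32 + 2/32 + 1/32 + 16/32 + 8/32 + 8/32 = 39/32 = 1.21875.
Kraft's inequality requires Σ ≤ 1; here Σ = 1.21875 > 1, so no such prefix code exists.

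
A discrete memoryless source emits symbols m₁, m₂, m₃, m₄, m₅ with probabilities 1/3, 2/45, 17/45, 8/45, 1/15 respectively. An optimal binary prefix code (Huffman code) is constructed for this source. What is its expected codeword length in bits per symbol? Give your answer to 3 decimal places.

Repeatedly combine the two least-probable nodes; the expected code length is the sum of the merged weights.
merge 2/45 + 1/15 → 1/9
merge 1/9 + 8/45 → 13/45
merge 13/45 + 1/3 → 28/45
merge 17/45 + 28/45 → 1
L = 1/9 + 13/45 + 28/45 + 1 = 91/45 ≈ 2.022 bits/symbol.

2.022 bits/symbol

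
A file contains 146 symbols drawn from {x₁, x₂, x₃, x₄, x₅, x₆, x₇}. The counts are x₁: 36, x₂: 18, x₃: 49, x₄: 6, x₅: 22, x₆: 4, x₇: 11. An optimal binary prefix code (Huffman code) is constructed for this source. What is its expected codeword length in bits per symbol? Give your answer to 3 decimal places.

Probabilities are the counts divided by 146.
Repeatedly combine the two least-probable nodes; the expected code length is the sum of the merged weights.
merge 2/73 + 3/73 → 5/73
merge 5/73 + 11/146 → 21/146
merge 9/73 + 21/146 → 39/146
merge 11/73 + 18/73 → 29/73
merge 39/146 + 49/146 → 44/73
merge 29/73 + 44/73 → 1
L = 5/73 + 21/146 + 39/146 + 29/73 + 44/73 + 1 = 181/73 ≈ 2.479 bits/symbol.

2.479 bits/symbol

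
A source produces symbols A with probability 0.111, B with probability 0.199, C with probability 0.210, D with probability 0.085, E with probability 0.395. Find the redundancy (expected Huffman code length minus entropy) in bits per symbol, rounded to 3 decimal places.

0.076 bits

Entropy H = −Σ p log₂ p ≈ 2.1200 bits.
Huffman merges: 17/200+111/1000→49/250; 49/250+199/1000→79/200; 21/100+79/200→121/200; 79/200+121/200→1. L = 549/250 ≈ 2.1960.
L − H = 2.1960 − 2.1200 = 0.076 bits.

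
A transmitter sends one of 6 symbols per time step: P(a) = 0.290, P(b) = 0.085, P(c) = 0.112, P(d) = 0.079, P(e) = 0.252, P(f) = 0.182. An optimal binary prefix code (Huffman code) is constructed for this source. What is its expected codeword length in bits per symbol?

2.44 bits/symbol

Repeatedly combine the two least-probable nodes; the expected code length is the sum of the merged weights.
merge 79/1000 + 17/200 → 41/250
merge 14/125 + 41/250 → 69/250
merge 91/500 + 63/250 → 217/500
merge 69/250 + 29/100 → 283/500
merge 217/500 + 283/500 → 1
L = 41/250 + 69/250 + 217/500 + 283/500 + 1 = 61/25 = 2.44 bits/symbol.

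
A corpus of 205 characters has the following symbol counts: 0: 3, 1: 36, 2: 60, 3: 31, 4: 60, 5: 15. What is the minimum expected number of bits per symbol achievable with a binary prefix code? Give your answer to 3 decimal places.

2.327 bits/symbol

Probabilities are the counts divided by 205.
Repeatedly combine the two least-probable nodes; the expected code length is the sum of the merged weights.
merge 3/205 + 3/41 → 18/205
merge 18/205 + 31/205 → 49/205
merge 36/205 + 49/205 → 17/41
merge 12/41 + 12/41 → 24/41
merge 17/41 + 24/41 → 1
L = 18/205 + 49/205 + 17/41 + 24/41 + 1 = 477/205 ≈ 2.327 bits/symbol.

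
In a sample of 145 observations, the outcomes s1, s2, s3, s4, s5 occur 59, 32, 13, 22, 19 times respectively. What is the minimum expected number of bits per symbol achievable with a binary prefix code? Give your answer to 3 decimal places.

Probabilities are the counts divided by 145.
Repeatedly combine the two least-probable nodes; the expected code length is the sum of the merged weights.
merge 13/145 + 19/145 → 32/145
merge 22/145 + 32/145 → 54/145
merge 32/145 + 54/145 → 86/145
merge 59/145 + 86/145 → 1
L = 32/145 + 54/145 + 86/145 + 1 = 317/145 ≈ 2.186 bits/symbol.

2.186 bits/symbol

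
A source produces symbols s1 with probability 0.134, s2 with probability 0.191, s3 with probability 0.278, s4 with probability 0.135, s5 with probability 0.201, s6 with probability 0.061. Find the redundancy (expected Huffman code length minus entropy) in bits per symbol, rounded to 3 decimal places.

0.061 bits

Entropy H = −Σ p log₂ p ≈ 2.4596 bits.
Huffman merges: 61/1000+67/500→39/200; 27/200+191/1000→163/500; 39/200+201/1000→99/250; 139/500+163/500→151/250; 99/250+151/250→1. L = 2521/1000 ≈ 2.5210.
L − H = 2.5210 − 2.4596 = 0.061 bits.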